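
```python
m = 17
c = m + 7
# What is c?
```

Trace (tracking c):
m = 17  # -> m = 17
c = m + 7  # -> c = 24

Answer: 24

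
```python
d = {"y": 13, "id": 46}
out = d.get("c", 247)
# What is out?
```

Answer: 247

Derivation:
Trace (tracking out):
d = {'y': 13, 'id': 46}  # -> d = {'y': 13, 'id': 46}
out = d.get('c', 247)  # -> out = 247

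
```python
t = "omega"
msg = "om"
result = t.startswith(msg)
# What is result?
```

Trace (tracking result):
t = 'omega'  # -> t = 'omega'
msg = 'om'  # -> msg = 'om'
result = t.startswith(msg)  # -> result = True

Answer: True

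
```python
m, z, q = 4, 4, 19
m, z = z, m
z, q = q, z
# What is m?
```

Trace (tracking m):
m, z, q = (4, 4, 19)  # -> m = 4, z = 4, q = 19
m, z = (z, m)  # -> m = 4, z = 4
z, q = (q, z)  # -> z = 19, q = 4

Answer: 4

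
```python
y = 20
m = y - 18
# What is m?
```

Trace (tracking m):
y = 20  # -> y = 20
m = y - 18  # -> m = 2

Answer: 2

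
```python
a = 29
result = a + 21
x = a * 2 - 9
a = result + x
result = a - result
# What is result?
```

Answer: 49

Derivation:
Trace (tracking result):
a = 29  # -> a = 29
result = a + 21  # -> result = 50
x = a * 2 - 9  # -> x = 49
a = result + x  # -> a = 99
result = a - result  # -> result = 49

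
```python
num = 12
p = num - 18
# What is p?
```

Answer: -6

Derivation:
Trace (tracking p):
num = 12  # -> num = 12
p = num - 18  # -> p = -6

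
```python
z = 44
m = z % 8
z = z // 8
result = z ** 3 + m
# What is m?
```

Trace (tracking m):
z = 44  # -> z = 44
m = z % 8  # -> m = 4
z = z // 8  # -> z = 5
result = z ** 3 + m  # -> result = 129

Answer: 4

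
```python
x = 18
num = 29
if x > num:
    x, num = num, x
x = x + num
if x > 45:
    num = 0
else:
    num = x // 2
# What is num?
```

Trace (tracking num):
x = 18  # -> x = 18
num = 29  # -> num = 29
if x > num:  # condition is False
x = x + num  # -> x = 47
if x > 45:  # condition is True
    num = 0  # -> num = 0

Answer: 0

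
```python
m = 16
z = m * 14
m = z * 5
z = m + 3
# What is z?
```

Trace (tracking z):
m = 16  # -> m = 16
z = m * 14  # -> z = 224
m = z * 5  # -> m = 1120
z = m + 3  # -> z = 1123

Answer: 1123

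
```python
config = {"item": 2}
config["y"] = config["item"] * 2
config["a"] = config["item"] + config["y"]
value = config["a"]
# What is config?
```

Trace (tracking config):
config = {'item': 2}  # -> config = {'item': 2}
config['y'] = config['item'] * 2  # -> config = {'item': 2, 'y': 4}
config['a'] = config['item'] + config['y']  # -> config = {'item': 2, 'y': 4, 'a': 6}
value = config['a']  # -> value = 6

Answer: {'item': 2, 'y': 4, 'a': 6}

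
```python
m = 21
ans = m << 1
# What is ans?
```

Answer: 42

Derivation:
Trace (tracking ans):
m = 21  # -> m = 21
ans = m << 1  # -> ans = 42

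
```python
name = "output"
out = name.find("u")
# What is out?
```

Trace (tracking out):
name = 'output'  # -> name = 'output'
out = name.find('u')  # -> out = 1

Answer: 1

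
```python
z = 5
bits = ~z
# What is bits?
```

Answer: -6

Derivation:
Trace (tracking bits):
z = 5  # -> z = 5
bits = ~z  # -> bits = -6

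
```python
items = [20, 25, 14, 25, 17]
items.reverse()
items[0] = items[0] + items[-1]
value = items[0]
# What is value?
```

Answer: 37

Derivation:
Trace (tracking value):
items = [20, 25, 14, 25, 17]  # -> items = [20, 25, 14, 25, 17]
items.reverse()  # -> items = [17, 25, 14, 25, 20]
items[0] = items[0] + items[-1]  # -> items = [37, 25, 14, 25, 20]
value = items[0]  # -> value = 37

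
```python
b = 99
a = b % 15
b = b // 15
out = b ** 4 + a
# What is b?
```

Answer: 6

Derivation:
Trace (tracking b):
b = 99  # -> b = 99
a = b % 15  # -> a = 9
b = b // 15  # -> b = 6
out = b ** 4 + a  # -> out = 1305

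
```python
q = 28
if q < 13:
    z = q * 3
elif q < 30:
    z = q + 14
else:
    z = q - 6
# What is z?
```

Trace (tracking z):
q = 28  # -> q = 28
if q < 13:  # condition is False
elif q < 30:  # condition is True
    z = q + 14  # -> z = 42

Answer: 42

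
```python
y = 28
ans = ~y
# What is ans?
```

Trace (tracking ans):
y = 28  # -> y = 28
ans = ~y  # -> ans = -29

Answer: -29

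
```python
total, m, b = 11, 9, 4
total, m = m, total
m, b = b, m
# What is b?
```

Trace (tracking b):
total, m, b = (11, 9, 4)  # -> total = 11, m = 9, b = 4
total, m = (m, total)  # -> total = 9, m = 11
m, b = (b, m)  # -> m = 4, b = 11

Answer: 11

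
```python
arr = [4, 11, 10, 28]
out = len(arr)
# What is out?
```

Answer: 4

Derivation:
Trace (tracking out):
arr = [4, 11, 10, 28]  # -> arr = [4, 11, 10, 28]
out = len(arr)  # -> out = 4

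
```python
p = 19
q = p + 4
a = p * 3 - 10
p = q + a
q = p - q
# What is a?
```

Answer: 47

Derivation:
Trace (tracking a):
p = 19  # -> p = 19
q = p + 4  # -> q = 23
a = p * 3 - 10  # -> a = 47
p = q + a  # -> p = 70
q = p - q  # -> q = 47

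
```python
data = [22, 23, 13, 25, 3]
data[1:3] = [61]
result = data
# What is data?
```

Answer: [22, 61, 25, 3]

Derivation:
Trace (tracking data):
data = [22, 23, 13, 25, 3]  # -> data = [22, 23, 13, 25, 3]
data[1:3] = [61]  # -> data = [22, 61, 25, 3]
result = data  # -> result = [22, 61, 25, 3]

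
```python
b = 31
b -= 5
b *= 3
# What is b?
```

Trace (tracking b):
b = 31  # -> b = 31
b -= 5  # -> b = 26
b *= 3  # -> b = 78

Answer: 78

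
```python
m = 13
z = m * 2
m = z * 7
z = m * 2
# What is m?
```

Answer: 182

Derivation:
Trace (tracking m):
m = 13  # -> m = 13
z = m * 2  # -> z = 26
m = z * 7  # -> m = 182
z = m * 2  # -> z = 364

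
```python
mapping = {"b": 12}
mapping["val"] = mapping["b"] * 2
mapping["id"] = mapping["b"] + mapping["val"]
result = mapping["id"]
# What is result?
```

Trace (tracking result):
mapping = {'b': 12}  # -> mapping = {'b': 12}
mapping['val'] = mapping['b'] * 2  # -> mapping = {'b': 12, 'val': 24}
mapping['id'] = mapping['b'] + mapping['val']  # -> mapping = {'b': 12, 'val': 24, 'id': 36}
result = mapping['id']  # -> result = 36

Answer: 36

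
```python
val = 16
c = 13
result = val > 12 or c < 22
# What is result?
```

Trace (tracking result):
val = 16  # -> val = 16
c = 13  # -> c = 13
result = val > 12 or c < 22  # -> result = True

Answer: True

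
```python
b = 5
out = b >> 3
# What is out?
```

Trace (tracking out):
b = 5  # -> b = 5
out = b >> 3  # -> out = 0

Answer: 0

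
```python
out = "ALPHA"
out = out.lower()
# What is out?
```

Trace (tracking out):
out = 'ALPHA'  # -> out = 'ALPHA'
out = out.lower()  # -> out = 'alpha'

Answer: 'alpha'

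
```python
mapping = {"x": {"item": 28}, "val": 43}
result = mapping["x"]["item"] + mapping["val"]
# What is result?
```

Trace (tracking result):
mapping = {'x': {'item': 28}, 'val': 43}  # -> mapping = {'x': {'item': 28}, 'val': 43}
result = mapping['x']['item'] + mapping['val']  # -> result = 71

Answer: 71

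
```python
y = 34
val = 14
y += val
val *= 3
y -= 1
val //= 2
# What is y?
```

Answer: 47

Derivation:
Trace (tracking y):
y = 34  # -> y = 34
val = 14  # -> val = 14
y += val  # -> y = 48
val *= 3  # -> val = 42
y -= 1  # -> y = 47
val //= 2  # -> val = 21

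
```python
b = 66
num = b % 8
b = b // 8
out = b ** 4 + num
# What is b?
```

Trace (tracking b):
b = 66  # -> b = 66
num = b % 8  # -> num = 2
b = b // 8  # -> b = 8
out = b ** 4 + num  # -> out = 4098

Answer: 8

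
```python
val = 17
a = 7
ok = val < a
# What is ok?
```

Answer: False

Derivation:
Trace (tracking ok):
val = 17  # -> val = 17
a = 7  # -> a = 7
ok = val < a  # -> ok = False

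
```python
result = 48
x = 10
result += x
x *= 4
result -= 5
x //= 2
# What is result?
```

Trace (tracking result):
result = 48  # -> result = 48
x = 10  # -> x = 10
result += x  # -> result = 58
x *= 4  # -> x = 40
result -= 5  # -> result = 53
x //= 2  # -> x = 20

Answer: 53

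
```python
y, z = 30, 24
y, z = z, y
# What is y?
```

Trace (tracking y):
y, z = (30, 24)  # -> y = 30, z = 24
y, z = (z, y)  # -> y = 24, z = 30

Answer: 24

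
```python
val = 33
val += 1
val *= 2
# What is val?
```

Answer: 68

Derivation:
Trace (tracking val):
val = 33  # -> val = 33
val += 1  # -> val = 34
val *= 2  # -> val = 68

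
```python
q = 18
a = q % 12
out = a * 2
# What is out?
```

Answer: 12

Derivation:
Trace (tracking out):
q = 18  # -> q = 18
a = q % 12  # -> a = 6
out = a * 2  # -> out = 12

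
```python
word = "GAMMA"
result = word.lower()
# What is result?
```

Answer: 'gamma'

Derivation:
Trace (tracking result):
word = 'GAMMA'  # -> word = 'GAMMA'
result = word.lower()  # -> result = 'gamma'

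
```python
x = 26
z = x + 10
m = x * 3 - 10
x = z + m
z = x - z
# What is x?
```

Answer: 104

Derivation:
Trace (tracking x):
x = 26  # -> x = 26
z = x + 10  # -> z = 36
m = x * 3 - 10  # -> m = 68
x = z + m  # -> x = 104
z = x - z  # -> z = 68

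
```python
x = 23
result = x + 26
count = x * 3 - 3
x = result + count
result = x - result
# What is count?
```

Trace (tracking count):
x = 23  # -> x = 23
result = x + 26  # -> result = 49
count = x * 3 - 3  # -> count = 66
x = result + count  # -> x = 115
result = x - result  # -> result = 66

Answer: 66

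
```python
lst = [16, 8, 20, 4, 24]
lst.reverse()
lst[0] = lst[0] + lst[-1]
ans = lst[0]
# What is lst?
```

Trace (tracking lst):
lst = [16, 8, 20, 4, 24]  # -> lst = [16, 8, 20, 4, 24]
lst.reverse()  # -> lst = [24, 4, 20, 8, 16]
lst[0] = lst[0] + lst[-1]  # -> lst = [40, 4, 20, 8, 16]
ans = lst[0]  # -> ans = 40

Answer: [40, 4, 20, 8, 16]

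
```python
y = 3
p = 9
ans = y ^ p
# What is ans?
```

Answer: 10

Derivation:
Trace (tracking ans):
y = 3  # -> y = 3
p = 9  # -> p = 9
ans = y ^ p  # -> ans = 10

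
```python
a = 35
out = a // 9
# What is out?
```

Trace (tracking out):
a = 35  # -> a = 35
out = a // 9  # -> out = 3

Answer: 3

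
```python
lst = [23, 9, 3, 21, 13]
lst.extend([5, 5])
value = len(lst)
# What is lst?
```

Answer: [23, 9, 3, 21, 13, 5, 5]

Derivation:
Trace (tracking lst):
lst = [23, 9, 3, 21, 13]  # -> lst = [23, 9, 3, 21, 13]
lst.extend([5, 5])  # -> lst = [23, 9, 3, 21, 13, 5, 5]
value = len(lst)  # -> value = 7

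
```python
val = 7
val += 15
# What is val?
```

Answer: 22

Derivation:
Trace (tracking val):
val = 7  # -> val = 7
val += 15  # -> val = 22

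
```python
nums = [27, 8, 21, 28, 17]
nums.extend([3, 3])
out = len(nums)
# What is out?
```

Trace (tracking out):
nums = [27, 8, 21, 28, 17]  # -> nums = [27, 8, 21, 28, 17]
nums.extend([3, 3])  # -> nums = [27, 8, 21, 28, 17, 3, 3]
out = len(nums)  # -> out = 7

Answer: 7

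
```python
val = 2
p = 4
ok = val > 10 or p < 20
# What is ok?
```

Trace (tracking ok):
val = 2  # -> val = 2
p = 4  # -> p = 4
ok = val > 10 or p < 20  # -> ok = True

Answer: True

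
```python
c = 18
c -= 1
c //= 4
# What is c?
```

Trace (tracking c):
c = 18  # -> c = 18
c -= 1  # -> c = 17
c //= 4  # -> c = 4

Answer: 4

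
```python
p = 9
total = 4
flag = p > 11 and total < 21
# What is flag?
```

Answer: False

Derivation:
Trace (tracking flag):
p = 9  # -> p = 9
total = 4  # -> total = 4
flag = p > 11 and total < 21  # -> flag = False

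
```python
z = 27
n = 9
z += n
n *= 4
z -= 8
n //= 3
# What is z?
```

Answer: 28

Derivation:
Trace (tracking z):
z = 27  # -> z = 27
n = 9  # -> n = 9
z += n  # -> z = 36
n *= 4  # -> n = 36
z -= 8  # -> z = 28
n //= 3  # -> n = 12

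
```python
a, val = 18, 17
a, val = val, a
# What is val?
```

Answer: 18

Derivation:
Trace (tracking val):
a, val = (18, 17)  # -> a = 18, val = 17
a, val = (val, a)  # -> a = 17, val = 18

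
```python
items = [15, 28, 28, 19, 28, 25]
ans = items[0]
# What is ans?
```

Trace (tracking ans):
items = [15, 28, 28, 19, 28, 25]  # -> items = [15, 28, 28, 19, 28, 25]
ans = items[0]  # -> ans = 15

Answer: 15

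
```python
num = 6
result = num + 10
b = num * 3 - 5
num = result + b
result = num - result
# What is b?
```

Answer: 13

Derivation:
Trace (tracking b):
num = 6  # -> num = 6
result = num + 10  # -> result = 16
b = num * 3 - 5  # -> b = 13
num = result + b  # -> num = 29
result = num - result  # -> result = 13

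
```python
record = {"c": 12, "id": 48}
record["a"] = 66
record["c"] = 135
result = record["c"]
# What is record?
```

Answer: {'c': 135, 'id': 48, 'a': 66}

Derivation:
Trace (tracking record):
record = {'c': 12, 'id': 48}  # -> record = {'c': 12, 'id': 48}
record['a'] = 66  # -> record = {'c': 12, 'id': 48, 'a': 66}
record['c'] = 135  # -> record = {'c': 135, 'id': 48, 'a': 66}
result = record['c']  # -> result = 135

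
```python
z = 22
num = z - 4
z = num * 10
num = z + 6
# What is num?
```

Answer: 186

Derivation:
Trace (tracking num):
z = 22  # -> z = 22
num = z - 4  # -> num = 18
z = num * 10  # -> z = 180
num = z + 6  # -> num = 186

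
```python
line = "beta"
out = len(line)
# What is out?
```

Answer: 4

Derivation:
Trace (tracking out):
line = 'beta'  # -> line = 'beta'
out = len(line)  # -> out = 4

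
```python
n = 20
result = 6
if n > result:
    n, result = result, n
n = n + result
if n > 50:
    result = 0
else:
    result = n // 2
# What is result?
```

Answer: 13

Derivation:
Trace (tracking result):
n = 20  # -> n = 20
result = 6  # -> result = 6
if n > result:  # condition is True
    n, result = (result, n)  # -> n = 6, result = 20
n = n + result  # -> n = 26
if n > 50:  # condition is False
else:
    result = n // 2  # -> result = 13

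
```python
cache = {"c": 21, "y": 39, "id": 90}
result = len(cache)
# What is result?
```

Answer: 3

Derivation:
Trace (tracking result):
cache = {'c': 21, 'y': 39, 'id': 90}  # -> cache = {'c': 21, 'y': 39, 'id': 90}
result = len(cache)  # -> result = 3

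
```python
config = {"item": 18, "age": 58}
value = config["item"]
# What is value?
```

Trace (tracking value):
config = {'item': 18, 'age': 58}  # -> config = {'item': 18, 'age': 58}
value = config['item']  # -> value = 18

Answer: 18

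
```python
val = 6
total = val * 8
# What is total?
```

Answer: 48

Derivation:
Trace (tracking total):
val = 6  # -> val = 6
total = val * 8  # -> total = 48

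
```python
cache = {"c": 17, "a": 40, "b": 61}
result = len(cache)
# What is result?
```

Answer: 3

Derivation:
Trace (tracking result):
cache = {'c': 17, 'a': 40, 'b': 61}  # -> cache = {'c': 17, 'a': 40, 'b': 61}
result = len(cache)  # -> result = 3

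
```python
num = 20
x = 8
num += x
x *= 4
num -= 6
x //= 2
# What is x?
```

Trace (tracking x):
num = 20  # -> num = 20
x = 8  # -> x = 8
num += x  # -> num = 28
x *= 4  # -> x = 32
num -= 6  # -> num = 22
x //= 2  # -> x = 16

Answer: 16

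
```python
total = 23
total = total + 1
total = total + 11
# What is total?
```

Answer: 35

Derivation:
Trace (tracking total):
total = 23  # -> total = 23
total = total + 1  # -> total = 24
total = total + 11  # -> total = 35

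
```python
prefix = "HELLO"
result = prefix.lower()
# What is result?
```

Trace (tracking result):
prefix = 'HELLO'  # -> prefix = 'HELLO'
result = prefix.lower()  # -> result = 'hello'

Answer: 'hello'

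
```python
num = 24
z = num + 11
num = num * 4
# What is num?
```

Trace (tracking num):
num = 24  # -> num = 24
z = num + 11  # -> z = 35
num = num * 4  # -> num = 96

Answer: 96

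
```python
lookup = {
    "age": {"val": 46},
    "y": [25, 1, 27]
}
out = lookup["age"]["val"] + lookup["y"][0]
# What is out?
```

Trace (tracking out):
lookup = {'age': {'val': 46}, 'y': [25, 1, 27]}  # -> lookup = {'age': {'val': 46}, 'y': [25, 1, 27]}
out = lookup['age']['val'] + lookup['y'][0]  # -> out = 71

Answer: 71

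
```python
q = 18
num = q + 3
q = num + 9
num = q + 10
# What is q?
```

Trace (tracking q):
q = 18  # -> q = 18
num = q + 3  # -> num = 21
q = num + 9  # -> q = 30
num = q + 10  # -> num = 40

Answer: 30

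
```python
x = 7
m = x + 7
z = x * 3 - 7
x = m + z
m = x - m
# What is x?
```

Answer: 28

Derivation:
Trace (tracking x):
x = 7  # -> x = 7
m = x + 7  # -> m = 14
z = x * 3 - 7  # -> z = 14
x = m + z  # -> x = 28
m = x - m  # -> m = 14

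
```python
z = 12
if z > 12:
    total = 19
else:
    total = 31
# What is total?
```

Trace (tracking total):
z = 12  # -> z = 12
if z > 12:  # condition is False
else:
    total = 31  # -> total = 31

Answer: 31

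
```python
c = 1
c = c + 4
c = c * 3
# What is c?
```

Answer: 15

Derivation:
Trace (tracking c):
c = 1  # -> c = 1
c = c + 4  # -> c = 5
c = c * 3  # -> c = 15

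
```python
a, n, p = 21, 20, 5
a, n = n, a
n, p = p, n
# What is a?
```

Trace (tracking a):
a, n, p = (21, 20, 5)  # -> a = 21, n = 20, p = 5
a, n = (n, a)  # -> a = 20, n = 21
n, p = (p, n)  # -> n = 5, p = 21

Answer: 20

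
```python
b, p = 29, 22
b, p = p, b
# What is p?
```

Trace (tracking p):
b, p = (29, 22)  # -> b = 29, p = 22
b, p = (p, b)  # -> b = 22, p = 29

Answer: 29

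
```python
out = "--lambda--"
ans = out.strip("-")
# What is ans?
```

Answer: 'lambda'

Derivation:
Trace (tracking ans):
out = '--lambda--'  # -> out = '--lambda--'
ans = out.strip('-')  # -> ans = 'lambda'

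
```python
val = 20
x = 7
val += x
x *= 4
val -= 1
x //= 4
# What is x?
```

Answer: 7

Derivation:
Trace (tracking x):
val = 20  # -> val = 20
x = 7  # -> x = 7
val += x  # -> val = 27
x *= 4  # -> x = 28
val -= 1  # -> val = 26
x //= 4  # -> x = 7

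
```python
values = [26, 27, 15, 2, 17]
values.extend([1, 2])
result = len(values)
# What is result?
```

Trace (tracking result):
values = [26, 27, 15, 2, 17]  # -> values = [26, 27, 15, 2, 17]
values.extend([1, 2])  # -> values = [26, 27, 15, 2, 17, 1, 2]
result = len(values)  # -> result = 7

Answer: 7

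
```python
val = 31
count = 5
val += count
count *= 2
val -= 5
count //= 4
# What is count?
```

Trace (tracking count):
val = 31  # -> val = 31
count = 5  # -> count = 5
val += count  # -> val = 36
count *= 2  # -> count = 10
val -= 5  # -> val = 31
count //= 4  # -> count = 2

Answer: 2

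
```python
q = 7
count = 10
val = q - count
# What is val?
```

Trace (tracking val):
q = 7  # -> q = 7
count = 10  # -> count = 10
val = q - count  # -> val = -3

Answer: -3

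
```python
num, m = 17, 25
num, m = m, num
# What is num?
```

Trace (tracking num):
num, m = (17, 25)  # -> num = 17, m = 25
num, m = (m, num)  # -> num = 25, m = 17

Answer: 25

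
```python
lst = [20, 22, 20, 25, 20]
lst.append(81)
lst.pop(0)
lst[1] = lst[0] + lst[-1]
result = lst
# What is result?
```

Answer: [22, 103, 25, 20, 81]

Derivation:
Trace (tracking result):
lst = [20, 22, 20, 25, 20]  # -> lst = [20, 22, 20, 25, 20]
lst.append(81)  # -> lst = [20, 22, 20, 25, 20, 81]
lst.pop(0)  # -> lst = [22, 20, 25, 20, 81]
lst[1] = lst[0] + lst[-1]  # -> lst = [22, 103, 25, 20, 81]
result = lst  # -> result = [22, 103, 25, 20, 81]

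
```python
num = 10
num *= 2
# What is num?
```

Answer: 20

Derivation:
Trace (tracking num):
num = 10  # -> num = 10
num *= 2  # -> num = 20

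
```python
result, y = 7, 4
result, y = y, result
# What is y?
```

Trace (tracking y):
result, y = (7, 4)  # -> result = 7, y = 4
result, y = (y, result)  # -> result = 4, y = 7

Answer: 7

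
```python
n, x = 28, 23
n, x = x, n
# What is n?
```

Answer: 23

Derivation:
Trace (tracking n):
n, x = (28, 23)  # -> n = 28, x = 23
n, x = (x, n)  # -> n = 23, x = 28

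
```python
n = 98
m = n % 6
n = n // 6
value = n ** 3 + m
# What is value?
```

Trace (tracking value):
n = 98  # -> n = 98
m = n % 6  # -> m = 2
n = n // 6  # -> n = 16
value = n ** 3 + m  # -> value = 4098

Answer: 4098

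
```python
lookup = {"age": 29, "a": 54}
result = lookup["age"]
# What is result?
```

Trace (tracking result):
lookup = {'age': 29, 'a': 54}  # -> lookup = {'age': 29, 'a': 54}
result = lookup['age']  # -> result = 29

Answer: 29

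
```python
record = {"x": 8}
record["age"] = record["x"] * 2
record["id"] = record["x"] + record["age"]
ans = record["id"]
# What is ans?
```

Answer: 24

Derivation:
Trace (tracking ans):
record = {'x': 8}  # -> record = {'x': 8}
record['age'] = record['x'] * 2  # -> record = {'x': 8, 'age': 16}
record['id'] = record['x'] + record['age']  # -> record = {'x': 8, 'age': 16, 'id': 24}
ans = record['id']  # -> ans = 24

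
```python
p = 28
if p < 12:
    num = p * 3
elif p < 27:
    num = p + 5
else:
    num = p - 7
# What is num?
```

Trace (tracking num):
p = 28  # -> p = 28
if p < 12:  # condition is False
elif p < 27:  # condition is False
else:
    num = p - 7  # -> num = 21

Answer: 21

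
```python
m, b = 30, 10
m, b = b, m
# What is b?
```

Trace (tracking b):
m, b = (30, 10)  # -> m = 30, b = 10
m, b = (b, m)  # -> m = 10, b = 30

Answer: 30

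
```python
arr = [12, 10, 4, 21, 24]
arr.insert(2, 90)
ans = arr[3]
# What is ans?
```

Trace (tracking ans):
arr = [12, 10, 4, 21, 24]  # -> arr = [12, 10, 4, 21, 24]
arr.insert(2, 90)  # -> arr = [12, 10, 90, 4, 21, 24]
ans = arr[3]  # -> ans = 4

Answer: 4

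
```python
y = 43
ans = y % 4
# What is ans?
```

Answer: 3

Derivation:
Trace (tracking ans):
y = 43  # -> y = 43
ans = y % 4  # -> ans = 3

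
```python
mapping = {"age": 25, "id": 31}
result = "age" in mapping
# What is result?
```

Answer: True

Derivation:
Trace (tracking result):
mapping = {'age': 25, 'id': 31}  # -> mapping = {'age': 25, 'id': 31}
result = 'age' in mapping  # -> result = True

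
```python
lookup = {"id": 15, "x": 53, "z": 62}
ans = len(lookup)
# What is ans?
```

Answer: 3

Derivation:
Trace (tracking ans):
lookup = {'id': 15, 'x': 53, 'z': 62}  # -> lookup = {'id': 15, 'x': 53, 'z': 62}
ans = len(lookup)  # -> ans = 3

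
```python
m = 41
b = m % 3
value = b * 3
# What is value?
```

Trace (tracking value):
m = 41  # -> m = 41
b = m % 3  # -> b = 2
value = b * 3  # -> value = 6

Answer: 6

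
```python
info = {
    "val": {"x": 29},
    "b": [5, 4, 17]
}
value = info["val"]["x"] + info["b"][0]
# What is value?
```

Trace (tracking value):
info = {'val': {'x': 29}, 'b': [5, 4, 17]}  # -> info = {'val': {'x': 29}, 'b': [5, 4, 17]}
value = info['val']['x'] + info['b'][0]  # -> value = 34

Answer: 34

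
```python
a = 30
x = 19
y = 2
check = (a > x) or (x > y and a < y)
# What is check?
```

Answer: True

Derivation:
Trace (tracking check):
a = 30  # -> a = 30
x = 19  # -> x = 19
y = 2  # -> y = 2
check = a > x or (x > y and a < y)  # -> check = True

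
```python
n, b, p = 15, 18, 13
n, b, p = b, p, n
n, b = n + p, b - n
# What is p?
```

Trace (tracking p):
n, b, p = (15, 18, 13)  # -> n = 15, b = 18, p = 13
n, b, p = (b, p, n)  # -> n = 18, b = 13, p = 15
n, b = (n + p, b - n)  # -> n = 33, b = -5

Answer: 15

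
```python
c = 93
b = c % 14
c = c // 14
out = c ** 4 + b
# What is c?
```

Answer: 6

Derivation:
Trace (tracking c):
c = 93  # -> c = 93
b = c % 14  # -> b = 9
c = c // 14  # -> c = 6
out = c ** 4 + b  # -> out = 1305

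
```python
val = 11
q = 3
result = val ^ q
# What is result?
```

Answer: 8

Derivation:
Trace (tracking result):
val = 11  # -> val = 11
q = 3  # -> q = 3
result = val ^ q  # -> result = 8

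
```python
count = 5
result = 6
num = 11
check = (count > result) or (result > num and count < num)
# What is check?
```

Trace (tracking check):
count = 5  # -> count = 5
result = 6  # -> result = 6
num = 11  # -> num = 11
check = count > result or (result > num and count < num)  # -> check = False

Answer: False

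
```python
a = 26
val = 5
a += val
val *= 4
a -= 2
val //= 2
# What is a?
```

Trace (tracking a):
a = 26  # -> a = 26
val = 5  # -> val = 5
a += val  # -> a = 31
val *= 4  # -> val = 20
a -= 2  # -> a = 29
val //= 2  # -> val = 10

Answer: 29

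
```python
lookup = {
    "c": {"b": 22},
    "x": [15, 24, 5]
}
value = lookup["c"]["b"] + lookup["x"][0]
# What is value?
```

Answer: 37

Derivation:
Trace (tracking value):
lookup = {'c': {'b': 22}, 'x': [15, 24, 5]}  # -> lookup = {'c': {'b': 22}, 'x': [15, 24, 5]}
value = lookup['c']['b'] + lookup['x'][0]  # -> value = 37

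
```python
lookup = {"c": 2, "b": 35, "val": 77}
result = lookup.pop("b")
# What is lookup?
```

Trace (tracking lookup):
lookup = {'c': 2, 'b': 35, 'val': 77}  # -> lookup = {'c': 2, 'b': 35, 'val': 77}
result = lookup.pop('b')  # -> result = 35

Answer: {'c': 2, 'val': 77}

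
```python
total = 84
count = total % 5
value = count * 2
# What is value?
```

Trace (tracking value):
total = 84  # -> total = 84
count = total % 5  # -> count = 4
value = count * 2  # -> value = 8

Answer: 8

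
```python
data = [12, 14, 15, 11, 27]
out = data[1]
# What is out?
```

Answer: 14

Derivation:
Trace (tracking out):
data = [12, 14, 15, 11, 27]  # -> data = [12, 14, 15, 11, 27]
out = data[1]  # -> out = 14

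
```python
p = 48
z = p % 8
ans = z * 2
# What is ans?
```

Trace (tracking ans):
p = 48  # -> p = 48
z = p % 8  # -> z = 0
ans = z * 2  # -> ans = 0

Answer: 0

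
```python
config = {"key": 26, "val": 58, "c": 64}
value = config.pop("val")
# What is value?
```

Answer: 58

Derivation:
Trace (tracking value):
config = {'key': 26, 'val': 58, 'c': 64}  # -> config = {'key': 26, 'val': 58, 'c': 64}
value = config.pop('val')  # -> value = 58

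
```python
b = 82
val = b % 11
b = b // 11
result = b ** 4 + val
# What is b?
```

Answer: 7

Derivation:
Trace (tracking b):
b = 82  # -> b = 82
val = b % 11  # -> val = 5
b = b // 11  # -> b = 7
result = b ** 4 + val  # -> result = 2406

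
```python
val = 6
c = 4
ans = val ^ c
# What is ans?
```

Answer: 2

Derivation:
Trace (tracking ans):
val = 6  # -> val = 6
c = 4  # -> c = 4
ans = val ^ c  # -> ans = 2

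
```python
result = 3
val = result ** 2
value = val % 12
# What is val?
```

Trace (tracking val):
result = 3  # -> result = 3
val = result ** 2  # -> val = 9
value = val % 12  # -> value = 9

Answer: 9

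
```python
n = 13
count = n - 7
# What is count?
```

Answer: 6

Derivation:
Trace (tracking count):
n = 13  # -> n = 13
count = n - 7  # -> count = 6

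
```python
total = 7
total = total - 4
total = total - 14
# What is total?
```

Answer: -11

Derivation:
Trace (tracking total):
total = 7  # -> total = 7
total = total - 4  # -> total = 3
total = total - 14  # -> total = -11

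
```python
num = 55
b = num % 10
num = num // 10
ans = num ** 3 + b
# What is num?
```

Trace (tracking num):
num = 55  # -> num = 55
b = num % 10  # -> b = 5
num = num // 10  # -> num = 5
ans = num ** 3 + b  # -> ans = 130

Answer: 5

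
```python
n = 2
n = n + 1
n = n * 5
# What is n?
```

Answer: 15

Derivation:
Trace (tracking n):
n = 2  # -> n = 2
n = n + 1  # -> n = 3
n = n * 5  # -> n = 15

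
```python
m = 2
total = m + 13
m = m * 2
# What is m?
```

Trace (tracking m):
m = 2  # -> m = 2
total = m + 13  # -> total = 15
m = m * 2  # -> m = 4

Answer: 4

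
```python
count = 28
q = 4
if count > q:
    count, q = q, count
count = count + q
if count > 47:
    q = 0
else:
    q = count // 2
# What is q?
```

Trace (tracking q):
count = 28  # -> count = 28
q = 4  # -> q = 4
if count > q:  # condition is True
    count, q = (q, count)  # -> count = 4, q = 28
count = count + q  # -> count = 32
if count > 47:  # condition is False
else:
    q = count // 2  # -> q = 16

Answer: 16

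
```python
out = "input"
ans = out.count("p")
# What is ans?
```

Answer: 1

Derivation:
Trace (tracking ans):
out = 'input'  # -> out = 'input'
ans = out.count('p')  # -> ans = 1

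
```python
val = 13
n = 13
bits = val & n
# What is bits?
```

Answer: 13

Derivation:
Trace (tracking bits):
val = 13  # -> val = 13
n = 13  # -> n = 13
bits = val & n  # -> bits = 13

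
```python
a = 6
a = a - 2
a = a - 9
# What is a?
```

Trace (tracking a):
a = 6  # -> a = 6
a = a - 2  # -> a = 4
a = a - 9  # -> a = -5

Answer: -5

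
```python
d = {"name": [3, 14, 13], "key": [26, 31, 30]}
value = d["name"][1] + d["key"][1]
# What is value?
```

Answer: 45

Derivation:
Trace (tracking value):
d = {'name': [3, 14, 13], 'key': [26, 31, 30]}  # -> d = {'name': [3, 14, 13], 'key': [26, 31, 30]}
value = d['name'][1] + d['key'][1]  # -> value = 45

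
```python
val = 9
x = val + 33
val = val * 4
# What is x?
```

Answer: 42

Derivation:
Trace (tracking x):
val = 9  # -> val = 9
x = val + 33  # -> x = 42
val = val * 4  # -> val = 36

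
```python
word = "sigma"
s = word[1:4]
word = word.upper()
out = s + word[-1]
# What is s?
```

Trace (tracking s):
word = 'sigma'  # -> word = 'sigma'
s = word[1:4]  # -> s = 'igm'
word = word.upper()  # -> word = 'SIGMA'
out = s + word[-1]  # -> out = 'igmA'

Answer: 'igm'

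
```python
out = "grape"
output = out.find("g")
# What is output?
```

Trace (tracking output):
out = 'grape'  # -> out = 'grape'
output = out.find('g')  # -> output = 0

Answer: 0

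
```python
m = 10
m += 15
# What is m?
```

Trace (tracking m):
m = 10  # -> m = 10
m += 15  # -> m = 25

Answer: 25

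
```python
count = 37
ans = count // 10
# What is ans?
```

Answer: 3

Derivation:
Trace (tracking ans):
count = 37  # -> count = 37
ans = count // 10  # -> ans = 3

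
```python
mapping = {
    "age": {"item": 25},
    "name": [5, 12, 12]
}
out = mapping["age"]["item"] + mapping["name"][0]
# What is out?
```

Trace (tracking out):
mapping = {'age': {'item': 25}, 'name': [5, 12, 12]}  # -> mapping = {'age': {'item': 25}, 'name': [5, 12, 12]}
out = mapping['age']['item'] + mapping['name'][0]  # -> out = 30

Answer: 30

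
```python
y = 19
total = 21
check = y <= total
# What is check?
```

Answer: True

Derivation:
Trace (tracking check):
y = 19  # -> y = 19
total = 21  # -> total = 21
check = y <= total  # -> check = True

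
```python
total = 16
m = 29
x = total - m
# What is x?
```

Trace (tracking x):
total = 16  # -> total = 16
m = 29  # -> m = 29
x = total - m  # -> x = -13

Answer: -13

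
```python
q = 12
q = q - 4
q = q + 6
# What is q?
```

Answer: 14

Derivation:
Trace (tracking q):
q = 12  # -> q = 12
q = q - 4  # -> q = 8
q = q + 6  # -> q = 14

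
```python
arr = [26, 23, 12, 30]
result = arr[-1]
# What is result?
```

Trace (tracking result):
arr = [26, 23, 12, 30]  # -> arr = [26, 23, 12, 30]
result = arr[-1]  # -> result = 30

Answer: 30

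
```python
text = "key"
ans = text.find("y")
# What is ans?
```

Answer: 2

Derivation:
Trace (tracking ans):
text = 'key'  # -> text = 'key'
ans = text.find('y')  # -> ans = 2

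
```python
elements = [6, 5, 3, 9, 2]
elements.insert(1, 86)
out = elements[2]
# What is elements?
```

Answer: [6, 86, 5, 3, 9, 2]

Derivation:
Trace (tracking elements):
elements = [6, 5, 3, 9, 2]  # -> elements = [6, 5, 3, 9, 2]
elements.insert(1, 86)  # -> elements = [6, 86, 5, 3, 9, 2]
out = elements[2]  # -> out = 5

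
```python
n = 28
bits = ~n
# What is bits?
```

Trace (tracking bits):
n = 28  # -> n = 28
bits = ~n  # -> bits = -29

Answer: -29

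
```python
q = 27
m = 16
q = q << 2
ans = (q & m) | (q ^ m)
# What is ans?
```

Answer: 124

Derivation:
Trace (tracking ans):
q = 27  # -> q = 27
m = 16  # -> m = 16
q = q << 2  # -> q = 108
ans = q & m | q ^ m  # -> ans = 124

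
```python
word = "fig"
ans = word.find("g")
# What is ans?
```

Trace (tracking ans):
word = 'fig'  # -> word = 'fig'
ans = word.find('g')  # -> ans = 2

Answer: 2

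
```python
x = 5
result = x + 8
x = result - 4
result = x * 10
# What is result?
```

Trace (tracking result):
x = 5  # -> x = 5
result = x + 8  # -> result = 13
x = result - 4  # -> x = 9
result = x * 10  # -> result = 90

Answer: 90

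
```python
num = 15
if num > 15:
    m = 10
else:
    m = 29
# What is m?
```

Answer: 29

Derivation:
Trace (tracking m):
num = 15  # -> num = 15
if num > 15:  # condition is False
else:
    m = 29  # -> m = 29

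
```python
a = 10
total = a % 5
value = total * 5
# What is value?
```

Trace (tracking value):
a = 10  # -> a = 10
total = a % 5  # -> total = 0
value = total * 5  # -> value = 0

Answer: 0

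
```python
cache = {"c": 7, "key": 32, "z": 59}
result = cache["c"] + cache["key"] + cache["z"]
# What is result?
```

Answer: 98

Derivation:
Trace (tracking result):
cache = {'c': 7, 'key': 32, 'z': 59}  # -> cache = {'c': 7, 'key': 32, 'z': 59}
result = cache['c'] + cache['key'] + cache['z']  # -> result = 98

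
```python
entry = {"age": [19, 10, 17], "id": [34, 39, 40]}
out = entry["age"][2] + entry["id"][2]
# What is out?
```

Trace (tracking out):
entry = {'age': [19, 10, 17], 'id': [34, 39, 40]}  # -> entry = {'age': [19, 10, 17], 'id': [34, 39, 40]}
out = entry['age'][2] + entry['id'][2]  # -> out = 57

Answer: 57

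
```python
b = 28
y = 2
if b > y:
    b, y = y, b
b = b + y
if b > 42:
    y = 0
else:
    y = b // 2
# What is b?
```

Trace (tracking b):
b = 28  # -> b = 28
y = 2  # -> y = 2
if b > y:  # condition is True
    b, y = (y, b)  # -> b = 2, y = 28
b = b + y  # -> b = 30
if b > 42:  # condition is False
else:
    y = b // 2  # -> y = 15

Answer: 30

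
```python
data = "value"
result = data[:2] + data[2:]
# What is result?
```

Trace (tracking result):
data = 'value'  # -> data = 'value'
result = data[:2] + data[2:]  # -> result = 'value'

Answer: 'value'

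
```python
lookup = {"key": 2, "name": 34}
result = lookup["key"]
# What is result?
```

Answer: 2

Derivation:
Trace (tracking result):
lookup = {'key': 2, 'name': 34}  # -> lookup = {'key': 2, 'name': 34}
result = lookup['key']  # -> result = 2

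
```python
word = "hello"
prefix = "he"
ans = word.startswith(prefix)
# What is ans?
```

Answer: True

Derivation:
Trace (tracking ans):
word = 'hello'  # -> word = 'hello'
prefix = 'he'  # -> prefix = 'he'
ans = word.startswith(prefix)  # -> ans = True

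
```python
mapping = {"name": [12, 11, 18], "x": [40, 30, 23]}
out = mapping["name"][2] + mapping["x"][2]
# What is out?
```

Trace (tracking out):
mapping = {'name': [12, 11, 18], 'x': [40, 30, 23]}  # -> mapping = {'name': [12, 11, 18], 'x': [40, 30, 23]}
out = mapping['name'][2] + mapping['x'][2]  # -> out = 41

Answer: 41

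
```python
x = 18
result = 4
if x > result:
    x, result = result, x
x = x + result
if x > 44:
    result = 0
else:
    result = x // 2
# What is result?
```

Answer: 11

Derivation:
Trace (tracking result):
x = 18  # -> x = 18
result = 4  # -> result = 4
if x > result:  # condition is True
    x, result = (result, x)  # -> x = 4, result = 18
x = x + result  # -> x = 22
if x > 44:  # condition is False
else:
    result = x // 2  # -> result = 11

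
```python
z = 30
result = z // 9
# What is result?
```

Answer: 3

Derivation:
Trace (tracking result):
z = 30  # -> z = 30
result = z // 9  # -> result = 3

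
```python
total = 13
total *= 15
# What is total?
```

Answer: 195

Derivation:
Trace (tracking total):
total = 13  # -> total = 13
total *= 15  # -> total = 195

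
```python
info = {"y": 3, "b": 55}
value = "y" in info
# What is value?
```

Answer: True

Derivation:
Trace (tracking value):
info = {'y': 3, 'b': 55}  # -> info = {'y': 3, 'b': 55}
value = 'y' in info  # -> value = True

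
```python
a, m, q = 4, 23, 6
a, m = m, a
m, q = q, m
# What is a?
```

Answer: 23

Derivation:
Trace (tracking a):
a, m, q = (4, 23, 6)  # -> a = 4, m = 23, q = 6
a, m = (m, a)  # -> a = 23, m = 4
m, q = (q, m)  # -> m = 6, q = 4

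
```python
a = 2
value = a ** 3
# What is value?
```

Answer: 8

Derivation:
Trace (tracking value):
a = 2  # -> a = 2
value = a ** 3  # -> value = 8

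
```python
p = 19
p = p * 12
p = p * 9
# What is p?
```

Trace (tracking p):
p = 19  # -> p = 19
p = p * 12  # -> p = 228
p = p * 9  # -> p = 2052

Answer: 2052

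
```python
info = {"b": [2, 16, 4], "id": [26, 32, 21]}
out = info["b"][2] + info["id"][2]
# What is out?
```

Answer: 25

Derivation:
Trace (tracking out):
info = {'b': [2, 16, 4], 'id': [26, 32, 21]}  # -> info = {'b': [2, 16, 4], 'id': [26, 32, 21]}
out = info['b'][2] + info['id'][2]  # -> out = 25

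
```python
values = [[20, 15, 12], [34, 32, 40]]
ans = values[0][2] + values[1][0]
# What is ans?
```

Trace (tracking ans):
values = [[20, 15, 12], [34, 32, 40]]  # -> values = [[20, 15, 12], [34, 32, 40]]
ans = values[0][2] + values[1][0]  # -> ans = 46

Answer: 46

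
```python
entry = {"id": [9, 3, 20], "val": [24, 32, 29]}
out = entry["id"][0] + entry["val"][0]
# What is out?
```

Answer: 33

Derivation:
Trace (tracking out):
entry = {'id': [9, 3, 20], 'val': [24, 32, 29]}  # -> entry = {'id': [9, 3, 20], 'val': [24, 32, 29]}
out = entry['id'][0] + entry['val'][0]  # -> out = 33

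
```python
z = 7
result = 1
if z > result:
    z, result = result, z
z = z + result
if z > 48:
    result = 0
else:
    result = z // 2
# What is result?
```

Trace (tracking result):
z = 7  # -> z = 7
result = 1  # -> result = 1
if z > result:  # condition is True
    z, result = (result, z)  # -> z = 1, result = 7
z = z + result  # -> z = 8
if z > 48:  # condition is False
else:
    result = z // 2  # -> result = 4

Answer: 4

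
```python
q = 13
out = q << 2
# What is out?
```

Trace (tracking out):
q = 13  # -> q = 13
out = q << 2  # -> out = 52

Answer: 52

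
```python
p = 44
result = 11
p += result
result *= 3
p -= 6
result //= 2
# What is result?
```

Trace (tracking result):
p = 44  # -> p = 44
result = 11  # -> result = 11
p += result  # -> p = 55
result *= 3  # -> result = 33
p -= 6  # -> p = 49
result //= 2  # -> result = 16

Answer: 16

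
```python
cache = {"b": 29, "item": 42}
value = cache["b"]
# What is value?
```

Answer: 29

Derivation:
Trace (tracking value):
cache = {'b': 29, 'item': 42}  # -> cache = {'b': 29, 'item': 42}
value = cache['b']  # -> value = 29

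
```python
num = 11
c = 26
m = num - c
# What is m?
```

Trace (tracking m):
num = 11  # -> num = 11
c = 26  # -> c = 26
m = num - c  # -> m = -15

Answer: -15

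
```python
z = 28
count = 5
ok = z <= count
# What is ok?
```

Trace (tracking ok):
z = 28  # -> z = 28
count = 5  # -> count = 5
ok = z <= count  # -> ok = False

Answer: False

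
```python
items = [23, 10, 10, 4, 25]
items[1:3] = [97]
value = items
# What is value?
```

Answer: [23, 97, 4, 25]

Derivation:
Trace (tracking value):
items = [23, 10, 10, 4, 25]  # -> items = [23, 10, 10, 4, 25]
items[1:3] = [97]  # -> items = [23, 97, 4, 25]
value = items  # -> value = [23, 97, 4, 25]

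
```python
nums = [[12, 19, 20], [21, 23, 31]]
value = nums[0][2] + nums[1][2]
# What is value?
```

Trace (tracking value):
nums = [[12, 19, 20], [21, 23, 31]]  # -> nums = [[12, 19, 20], [21, 23, 31]]
value = nums[0][2] + nums[1][2]  # -> value = 51

Answer: 51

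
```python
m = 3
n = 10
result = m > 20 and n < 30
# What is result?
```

Answer: False

Derivation:
Trace (tracking result):
m = 3  # -> m = 3
n = 10  # -> n = 10
result = m > 20 and n < 30  # -> result = False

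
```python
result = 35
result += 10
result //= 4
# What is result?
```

Trace (tracking result):
result = 35  # -> result = 35
result += 10  # -> result = 45
result //= 4  # -> result = 11

Answer: 11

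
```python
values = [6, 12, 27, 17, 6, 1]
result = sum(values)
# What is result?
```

Trace (tracking result):
values = [6, 12, 27, 17, 6, 1]  # -> values = [6, 12, 27, 17, 6, 1]
result = sum(values)  # -> result = 69

Answer: 69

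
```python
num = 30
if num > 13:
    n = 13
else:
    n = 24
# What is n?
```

Trace (tracking n):
num = 30  # -> num = 30
if num > 13:  # condition is True
    n = 13  # -> n = 13

Answer: 13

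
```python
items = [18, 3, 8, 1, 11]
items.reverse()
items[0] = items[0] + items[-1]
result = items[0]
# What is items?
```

Answer: [29, 1, 8, 3, 18]

Derivation:
Trace (tracking items):
items = [18, 3, 8, 1, 11]  # -> items = [18, 3, 8, 1, 11]
items.reverse()  # -> items = [11, 1, 8, 3, 18]
items[0] = items[0] + items[-1]  # -> items = [29, 1, 8, 3, 18]
result = items[0]  # -> result = 29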